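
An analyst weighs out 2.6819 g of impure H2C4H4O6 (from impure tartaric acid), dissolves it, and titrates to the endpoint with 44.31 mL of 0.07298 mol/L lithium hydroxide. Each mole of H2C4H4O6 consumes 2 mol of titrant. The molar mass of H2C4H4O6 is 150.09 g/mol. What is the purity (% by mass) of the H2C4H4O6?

n(LiOH) = 0.07298 x 0.04431 = 0.003234 mol.
n(H2C4H4O6) = 0.003234 / 2 = 0.001617 mol.
mass of H2C4H4O6 = 0.001617 x 150.09 = 0.2427 g.
% purity = 0.2427 / 2.6819 x 100 = 9.05%.

9.05%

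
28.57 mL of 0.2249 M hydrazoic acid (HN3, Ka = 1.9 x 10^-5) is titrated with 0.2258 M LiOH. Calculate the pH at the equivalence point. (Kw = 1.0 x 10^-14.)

8.89

n(HN3) = 0.2249 x 0.02857 = 0.006425 mol; V(LiOH) at equivalence = 0.006425/0.2258 = 0.02846 L.
At equivalence all the acid is converted to N3-; total volume = 0.02857 + 0.02846 = 0.05703 L, so [N3-] = 0.006425/0.05703 = 0.1127 M.
Kb = Kw/Ka = 1.0e-14 / 1.9 x 10^-5 = 5.26e-10.
[OH^-] = sqrt(Kb x [N3-]) = sqrt(5.26e-10 x 0.1127) = 7.70e-6 M.
pOH = 5.11, so pH = 14.00 - 5.11 = 8.89.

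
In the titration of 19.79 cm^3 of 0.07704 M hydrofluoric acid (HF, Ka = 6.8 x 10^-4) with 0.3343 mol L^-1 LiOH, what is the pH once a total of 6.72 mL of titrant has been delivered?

n(acid) = 0.07704 x 0.01979 = 0.001525 mol; n(LiOH) added = 0.3343 x 0.006720 = 0.002246 mol.
Base is in excess by 0.002246 - 0.001525 = 0.0007219 mol in a total volume of 0.02651 L.
[OH^-] = 0.0007219/0.02651 = 0.02723 M, so pOH = 1.56 and pH = 14.00 - 1.56 = 12.44.

12.44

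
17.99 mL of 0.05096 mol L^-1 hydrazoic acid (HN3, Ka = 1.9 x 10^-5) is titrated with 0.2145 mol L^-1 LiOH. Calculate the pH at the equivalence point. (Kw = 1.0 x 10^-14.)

n(HN3) = 0.05096 x 0.01799 = 0.0009168 mol; V(LiOH) at equivalence = 0.0009168/0.2145 = 0.004274 L.
At equivalence all the acid is converted to N3-; total volume = 0.01799 + 0.004274 = 0.02226 L, so [N3-] = 0.0009168/0.02226 = 0.04118 M.
Kb = Kw/Ka = 1.0e-14 / 1.9 x 10^-5 = 5.26e-10.
[OH^-] = sqrt(Kb x [N3-]) = sqrt(5.26e-10 x 0.04118) = 4.66e-6 M.
pOH = 5.33, so pH = 14.00 - 5.33 = 8.67.

8.67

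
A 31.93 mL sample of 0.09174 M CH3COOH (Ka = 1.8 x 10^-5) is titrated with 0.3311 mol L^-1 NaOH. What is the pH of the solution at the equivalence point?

8.80

n(CH3COOH) = 0.09174 x 0.03193 = 0.002929 mol; V(NaOH) at equivalence = 0.002929/0.3311 = 0.008847 L.
At equivalence all the acid is converted to CH3COO-; total volume = 0.03193 + 0.008847 = 0.04078 L, so [CH3COO-] = 0.002929/0.04078 = 0.07184 M.
Kb = Kw/Ka = 1.0e-14 / 1.8 x 10^-5 = 5.56e-10.
[OH^-] = sqrt(Kb x [CH3COO-]) = sqrt(5.56e-10 x 0.07184) = 6.32e-6 M.
pOH = 5.20, so pH = 14.00 - 5.20 = 8.80.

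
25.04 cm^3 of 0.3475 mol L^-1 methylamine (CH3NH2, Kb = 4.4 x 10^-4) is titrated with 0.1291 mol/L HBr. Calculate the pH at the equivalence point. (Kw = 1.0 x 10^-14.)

5.83

n(CH3NH2) = 0.3475 x 0.02504 = 0.008701 mol; V(HBr) at equivalence = 0.008701/0.1291 = 0.06740 L.
At equivalence the base is fully converted to CH3NH3+; total volume = 0.09244 L, so [CH3NH3+] = 0.008701/0.09244 = 0.09413 M.
Ka(CH3NH3+) = Kw/Kb = 1.0e-14 / 4.4 x 10^-4 = 2.27e-11.
[H^+] = sqrt(Ka x [CH3NH3+]) = sqrt(2.27e-11 x 0.09413) = 1.46e-6 M.
pH = -log(1.46e-6) = 5.83.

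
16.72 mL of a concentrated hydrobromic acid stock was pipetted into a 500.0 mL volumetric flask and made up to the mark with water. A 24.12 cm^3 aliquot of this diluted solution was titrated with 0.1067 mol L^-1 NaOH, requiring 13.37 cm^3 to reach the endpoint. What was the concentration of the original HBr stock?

1.77 M

n(NaOH) = 0.1067 x 0.01337 = 0.001427 mol.
n(HBr) in the aliquot = 0.001427 mol.
[diluted HBr] = 0.001427 / 0.02412 = 0.05915 M.
Dilution factor = 500.0/16.72 = 29.90, so [stock] = 0.05915 x 29.90 = 1.77 M.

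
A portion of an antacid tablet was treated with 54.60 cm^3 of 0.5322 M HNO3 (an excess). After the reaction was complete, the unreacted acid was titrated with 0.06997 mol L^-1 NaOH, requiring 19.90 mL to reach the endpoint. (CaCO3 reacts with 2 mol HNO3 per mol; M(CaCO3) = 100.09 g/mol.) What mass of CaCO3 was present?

1.38 g

Total n(HNO3) added = 0.5322 x 0.05460 = 0.02906 mol.
n(NaOH) used = 0.06997 x 0.01990 = 0.001392 mol, which equals the excess n(HNO3).
So n(HNO3) consumed by the sample = 0.02906 - 0.001392 = 0.02767 mol.
n(CaCO3) = 0.02767 / 2 = 0.01383 mol.
mass = 0.01383 mol x 100.09 g/mol = 1.38 g.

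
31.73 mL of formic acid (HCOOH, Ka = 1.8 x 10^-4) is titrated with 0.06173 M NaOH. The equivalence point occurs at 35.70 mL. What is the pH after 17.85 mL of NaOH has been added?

3.74

17.85 mL is exactly half the equivalence volume (35.70/2), i.e. the half-equivalence point.
There, n(HA) = n(A^-), so pH = pKa = -log(1.8 x 10^-4) = 3.74.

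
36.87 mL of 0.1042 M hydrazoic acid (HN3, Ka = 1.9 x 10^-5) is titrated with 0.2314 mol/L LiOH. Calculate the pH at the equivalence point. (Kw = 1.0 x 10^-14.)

n(HN3) = 0.1042 x 0.03687 = 0.003842 mol; V(LiOH) at equivalence = 0.003842/0.2314 = 0.01660 L.
At equivalence all the acid is converted to N3-; total volume = 0.03687 + 0.01660 = 0.05347 L, so [N3-] = 0.003842/0.05347 = 0.07185 M.
Kb = Kw/Ka = 1.0e-14 / 1.9 x 10^-5 = 5.26e-10.
[OH^-] = sqrt(Kb x [N3-]) = sqrt(5.26e-10 x 0.07185) = 6.15e-6 M.
pOH = 5.21, so pH = 14.00 - 5.21 = 8.79.

8.79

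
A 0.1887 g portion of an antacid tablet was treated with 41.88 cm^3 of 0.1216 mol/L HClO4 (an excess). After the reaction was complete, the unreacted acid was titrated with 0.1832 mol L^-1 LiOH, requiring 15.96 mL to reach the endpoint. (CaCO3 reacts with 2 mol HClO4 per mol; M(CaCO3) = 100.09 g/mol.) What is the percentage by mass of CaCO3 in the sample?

Total n(HClO4) added = 0.1216 x 0.04188 = 0.005093 mol.
n(LiOH) used = 0.1832 x 0.01596 = 0.002924 mol, which equals the excess n(HClO4).
So n(HClO4) consumed by the sample = 0.005093 - 0.002924 = 0.002169 mol.
n(CaCO3) = 0.002169 / 2 = 0.001084 mol.
mass CaCO3 = 0.001084 x 100.09 = 0.1085 g, so %CaCO3 = 0.1085/0.1887 x 100 = 57.5%.

57.5%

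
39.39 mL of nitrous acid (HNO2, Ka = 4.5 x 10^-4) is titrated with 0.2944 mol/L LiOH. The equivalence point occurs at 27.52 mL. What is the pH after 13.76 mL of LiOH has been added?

13.76 mL is exactly half the equivalence volume (27.52/2), i.e. the half-equivalence point.
There, n(HA) = n(A^-), so pH = pKa = -log(4.5 x 10^-4) = 3.35.

3.35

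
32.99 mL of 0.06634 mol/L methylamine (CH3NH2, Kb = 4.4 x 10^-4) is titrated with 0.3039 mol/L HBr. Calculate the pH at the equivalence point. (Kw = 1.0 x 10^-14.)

n(CH3NH2) = 0.06634 x 0.03299 = 0.002189 mol; V(HBr) at equivalence = 0.002189/0.3039 = 0.007202 L.
At equivalence the base is fully converted to CH3NH3+; total volume = 0.04019 L, so [CH3NH3+] = 0.002189/0.04019 = 0.05445 M.
Ka(CH3NH3+) = Kw/Kb = 1.0e-14 / 4.4 x 10^-4 = 2.27e-11.
[H^+] = sqrt(Ka x [CH3NH3+]) = sqrt(2.27e-11 x 0.05445) = 1.11e-6 M.
pH = -log(1.11e-6) = 5.95.

5.95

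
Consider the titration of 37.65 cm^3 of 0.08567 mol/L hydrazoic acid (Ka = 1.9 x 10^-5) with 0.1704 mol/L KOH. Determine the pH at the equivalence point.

8.74

n(HN3) = 0.08567 x 0.03765 = 0.003225 mol; V(KOH) at equivalence = 0.003225/0.1704 = 0.01893 L.
At equivalence all the acid is converted to N3-; total volume = 0.03765 + 0.01893 = 0.05658 L, so [N3-] = 0.003225/0.05658 = 0.05701 M.
Kb = Kw/Ka = 1.0e-14 / 1.9 x 10^-5 = 5.26e-10.
[OH^-] = sqrt(Kb x [N3-]) = sqrt(5.26e-10 x 0.05701) = 5.48e-6 M.
pOH = 5.26, so pH = 14.00 - 5.26 = 8.74.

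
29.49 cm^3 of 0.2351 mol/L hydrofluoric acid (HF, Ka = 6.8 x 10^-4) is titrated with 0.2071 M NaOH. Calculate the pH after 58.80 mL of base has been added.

n(acid) = 0.2351 x 0.02949 = 0.006933 mol; n(NaOH) added = 0.2071 x 0.05880 = 0.01218 mol.
Base is in excess by 0.01218 - 0.006933 = 0.005244 mol in a total volume of 0.08829 L.
[OH^-] = 0.005244/0.08829 = 0.05940 M, so pOH = 1.23 and pH = 14.00 - 1.23 = 12.77.

12.77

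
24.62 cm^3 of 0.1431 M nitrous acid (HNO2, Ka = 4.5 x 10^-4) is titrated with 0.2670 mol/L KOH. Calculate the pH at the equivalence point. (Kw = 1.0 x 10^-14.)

n(HNO2) = 0.1431 x 0.02462 = 0.003523 mol; V(KOH) at equivalence = 0.003523/0.2670 = 0.01320 L.
At equivalence all the acid is converted to NO2-; total volume = 0.02462 + 0.01320 = 0.03782 L, so [NO2-] = 0.003523/0.03782 = 0.09317 M.
Kb = Kw/Ka = 1.0e-14 / 4.5 x 10^-4 = 2.22e-11.
[OH^-] = sqrt(Kb x [NO2-]) = sqrt(2.22e-11 x 0.09317) = 1.44e-6 M.
pOH = 5.84, so pH = 14.00 - 5.84 = 8.16.

8.16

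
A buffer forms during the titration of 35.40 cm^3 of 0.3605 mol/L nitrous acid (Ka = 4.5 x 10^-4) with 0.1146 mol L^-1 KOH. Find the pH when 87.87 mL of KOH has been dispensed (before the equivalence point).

3.92

Initial n(HNO2) = 0.3605 x 0.03540 = 0.01276 mol.
n(KOH) added = 0.1146 x 0.08787 = 0.01007 mol, converting that many moles of HNO2 to NO2-.
Remaining n(HNO2) = 0.002692 mol; n(NO2-) = 0.01007 mol.
By Henderson-Hasselbalch, pH = pKa + log([A^-]/[HA]) = 3.35 + log(0.01007/0.002692) = 3.35 + (+0.57) = 3.92.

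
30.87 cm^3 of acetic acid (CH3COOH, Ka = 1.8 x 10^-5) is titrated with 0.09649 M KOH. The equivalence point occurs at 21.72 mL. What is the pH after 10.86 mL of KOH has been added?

4.74

10.86 mL is exactly half the equivalence volume (21.72/2), i.e. the half-equivalence point.
There, n(HA) = n(A^-), so pH = pKa = -log(1.8 x 10^-5) = 4.74.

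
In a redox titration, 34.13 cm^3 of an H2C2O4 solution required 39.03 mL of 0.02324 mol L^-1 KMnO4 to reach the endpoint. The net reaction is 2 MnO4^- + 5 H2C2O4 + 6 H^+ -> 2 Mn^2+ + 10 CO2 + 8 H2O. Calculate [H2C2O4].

n(KMnO4) = 0.02324 x 0.03903 = 0.0009071 mol.
From the balanced equation, 2 mol KMnO4 reacts with 5 mol H2C2O4, so n(H2C2O4) = 0.0009071 x 5/2 = 0.002268 mol.
[H2C2O4] = 0.002268 / 0.03413 L = 0.0664 M.

0.0664 M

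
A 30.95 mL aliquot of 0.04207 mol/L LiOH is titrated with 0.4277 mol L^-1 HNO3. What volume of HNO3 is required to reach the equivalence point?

n(LiOH) = 0.04207 mol/L x 0.03095 L = 0.001302 mol.
At equivalence n(HNO3) = n(LiOH) = 0.001302 mol.
V(HNO3) = 0.001302 / 0.4277 = 0.003044 L = 3.04 mL.

3.04 mL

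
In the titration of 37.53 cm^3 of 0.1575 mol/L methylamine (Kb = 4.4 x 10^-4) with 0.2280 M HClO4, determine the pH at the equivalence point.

n(CH3NH2) = 0.1575 x 0.03753 = 0.005911 mol; V(HClO4) at equivalence = 0.005911/0.2280 = 0.02593 L.
At equivalence the base is fully converted to CH3NH3+; total volume = 0.06346 L, so [CH3NH3+] = 0.005911/0.06346 = 0.09315 M.
Ka(CH3NH3+) = Kw/Kb = 1.0e-14 / 4.4 x 10^-4 = 2.27e-11.
[H^+] = sqrt(Ka x [CH3NH3+]) = sqrt(2.27e-11 x 0.09315) = 1.46e-6 M.
pH = -log(1.46e-6) = 5.84.

5.84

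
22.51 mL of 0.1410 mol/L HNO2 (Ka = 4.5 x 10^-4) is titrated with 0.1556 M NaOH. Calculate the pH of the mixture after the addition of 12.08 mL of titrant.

Initial n(HNO2) = 0.1410 x 0.02251 = 0.003174 mol.
n(NaOH) added = 0.1556 x 0.01208 = 0.001880 mol, converting that many moles of HNO2 to NO2-.
Remaining n(HNO2) = 0.001294 mol; n(NO2-) = 0.001880 mol.
By Henderson-Hasselbalch, pH = pKa + log([A^-]/[HA]) = 3.35 + log(0.001880/0.001294) = 3.35 + (+0.16) = 3.51.

3.51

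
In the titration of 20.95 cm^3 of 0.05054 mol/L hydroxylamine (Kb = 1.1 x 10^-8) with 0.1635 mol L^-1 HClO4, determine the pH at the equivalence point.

n(NH2OH) = 0.05054 x 0.02095 = 0.001059 mol; V(HClO4) at equivalence = 0.001059/0.1635 = 0.006476 L.
At equivalence the base is fully converted to NH3OH+; total volume = 0.02743 L, so [NH3OH+] = 0.001059/0.02743 = 0.03861 M.
Ka(NH3OH+) = Kw/Kb = 1.0e-14 / 1.1 x 10^-8 = 9.09e-7.
[H^+] = sqrt(Ka x [NH3OH+]) = sqrt(9.09e-7 x 0.03861) = 0.000187 M.
pH = -log(0.000187) = 3.73.

3.73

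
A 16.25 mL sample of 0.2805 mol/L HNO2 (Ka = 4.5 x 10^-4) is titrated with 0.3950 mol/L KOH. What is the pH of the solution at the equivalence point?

8.28

n(HNO2) = 0.2805 x 0.01625 = 0.004558 mol; V(KOH) at equivalence = 0.004558/0.3950 = 0.01154 L.
At equivalence all the acid is converted to NO2-; total volume = 0.01625 + 0.01154 = 0.02779 L, so [NO2-] = 0.004558/0.02779 = 0.1640 M.
Kb = Kw/Ka = 1.0e-14 / 4.5 x 10^-4 = 2.22e-11.
[OH^-] = sqrt(Kb x [NO2-]) = sqrt(2.22e-11 x 0.1640) = 1.91e-6 M.
pOH = 5.72, so pH = 14.00 - 5.72 = 8.28.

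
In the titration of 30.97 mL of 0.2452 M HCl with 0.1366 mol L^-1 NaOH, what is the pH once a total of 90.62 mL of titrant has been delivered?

12.59

n(acid) = 0.2452 x 0.03097 = 0.007594 mol; n(NaOH) added = 0.1366 x 0.09062 = 0.01238 mol.
Base is in excess by 0.01238 - 0.007594 = 0.004785 mol in a total volume of 0.1216 L.
[OH^-] = 0.004785/0.1216 = 0.03935 M, so pOH = 1.41 and pH = 14.00 - 1.41 = 12.59.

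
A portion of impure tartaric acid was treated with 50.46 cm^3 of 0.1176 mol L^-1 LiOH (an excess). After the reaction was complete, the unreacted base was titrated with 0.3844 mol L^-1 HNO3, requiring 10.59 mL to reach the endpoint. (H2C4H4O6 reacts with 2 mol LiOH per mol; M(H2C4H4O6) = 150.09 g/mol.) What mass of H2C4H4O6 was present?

0.140 g

Total n(LiOH) added = 0.1176 x 0.05046 = 0.005934 mol.
n(HNO3) used = 0.3844 x 0.01059 = 0.004071 mol, which equals the excess n(LiOH).
So n(LiOH) consumed by the sample = 0.005934 - 0.004071 = 0.001863 mol.
n(H2C4H4O6) = 0.001863 / 2 = 0.0009317 mol.
mass = 0.0009317 mol x 150.09 g/mol = 0.140 g.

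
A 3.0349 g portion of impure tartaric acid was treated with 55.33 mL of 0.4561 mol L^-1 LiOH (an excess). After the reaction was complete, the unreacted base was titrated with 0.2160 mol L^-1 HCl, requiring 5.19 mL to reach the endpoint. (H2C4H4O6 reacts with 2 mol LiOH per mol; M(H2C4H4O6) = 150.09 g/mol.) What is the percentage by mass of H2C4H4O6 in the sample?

Total n(LiOH) added = 0.4561 x 0.05533 = 0.02524 mol.
n(HCl) used = 0.2160 x 0.005190 = 0.001121 mol, which equals the excess n(LiOH).
So n(LiOH) consumed by the sample = 0.02524 - 0.001121 = 0.02411 mol.
n(H2C4H4O6) = 0.02411 / 2 = 0.01206 mol.
mass H2C4H4O6 = 0.01206 x 150.09 = 1.810 g, so %H2C4H4O6 = 1.810/3.0349 x 100 = 59.6%.

59.6%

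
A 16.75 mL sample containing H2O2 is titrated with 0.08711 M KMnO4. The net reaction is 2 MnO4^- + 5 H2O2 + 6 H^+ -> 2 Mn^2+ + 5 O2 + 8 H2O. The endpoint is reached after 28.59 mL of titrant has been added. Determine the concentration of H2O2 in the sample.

0.372 M

n(KMnO4) = 0.08711 x 0.02859 = 0.002490 mol.
From the balanced equation, 2 mol KMnO4 reacts with 5 mol H2O2, so n(H2O2) = 0.002490 x 5/2 = 0.006226 mol.
[H2O2] = 0.006226 / 0.01675 L = 0.372 M.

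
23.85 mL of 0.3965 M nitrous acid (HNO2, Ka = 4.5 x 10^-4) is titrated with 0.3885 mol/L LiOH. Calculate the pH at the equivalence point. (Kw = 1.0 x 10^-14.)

8.32

n(HNO2) = 0.3965 x 0.02385 = 0.009457 mol; V(LiOH) at equivalence = 0.009457/0.3885 = 0.02434 L.
At equivalence all the acid is converted to NO2-; total volume = 0.02385 + 0.02434 = 0.04819 L, so [NO2-] = 0.009457/0.04819 = 0.1962 M.
Kb = Kw/Ka = 1.0e-14 / 4.5 x 10^-4 = 2.22e-11.
[OH^-] = sqrt(Kb x [NO2-]) = sqrt(2.22e-11 x 0.1962) = 2.09e-6 M.
pOH = 5.68, so pH = 14.00 - 5.68 = 8.32.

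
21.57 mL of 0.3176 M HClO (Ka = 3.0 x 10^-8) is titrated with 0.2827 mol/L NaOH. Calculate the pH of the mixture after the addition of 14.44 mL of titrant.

7.69

Initial n(HClO) = 0.3176 x 0.02157 = 0.006851 mol.
n(NaOH) added = 0.2827 x 0.01444 = 0.004082 mol, converting that many moles of HClO to ClO-.
Remaining n(HClO) = 0.002768 mol; n(ClO-) = 0.004082 mol.
By Henderson-Hasselbalch, pH = pKa + log([A^-]/[HA]) = 7.52 + log(0.004082/0.002768) = 7.52 + (+0.17) = 7.69.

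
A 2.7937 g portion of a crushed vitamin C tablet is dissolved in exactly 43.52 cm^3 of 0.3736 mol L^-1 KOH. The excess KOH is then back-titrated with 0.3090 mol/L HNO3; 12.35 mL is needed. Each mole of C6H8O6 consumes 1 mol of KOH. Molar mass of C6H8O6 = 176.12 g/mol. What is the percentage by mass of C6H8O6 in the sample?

78.4%

Total n(KOH) added = 0.3736 x 0.04352 = 0.01626 mol.
n(HNO3) used = 0.3090 x 0.01235 = 0.003816 mol, which equals the excess n(KOH).
So n(KOH) consumed by the sample = 0.01626 - 0.003816 = 0.01244 mol.
n(C6H8O6) = 0.01244 / 1 = 0.01244 mol.
mass C6H8O6 = 0.01244 x 176.12 = 2.191 g, so %C6H8O6 = 2.191/2.7937 x 100 = 78.4%.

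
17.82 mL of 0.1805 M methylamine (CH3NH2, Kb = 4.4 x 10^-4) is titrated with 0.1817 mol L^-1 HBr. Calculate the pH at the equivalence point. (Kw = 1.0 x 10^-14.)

n(CH3NH2) = 0.1805 x 0.01782 = 0.003217 mol; V(HBr) at equivalence = 0.003217/0.1817 = 0.01770 L.
At equivalence the base is fully converted to CH3NH3+; total volume = 0.03552 L, so [CH3NH3+] = 0.003217/0.03552 = 0.09055 M.
Ka(CH3NH3+) = Kw/Kb = 1.0e-14 / 4.4 x 10^-4 = 2.27e-11.
[H^+] = sqrt(Ka x [CH3NH3+]) = sqrt(2.27e-11 x 0.09055) = 1.43e-6 M.
pH = -log(1.43e-6) = 5.84.

5.84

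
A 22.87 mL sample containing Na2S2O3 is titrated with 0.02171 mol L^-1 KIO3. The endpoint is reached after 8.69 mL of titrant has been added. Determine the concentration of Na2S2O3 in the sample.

n(KIO3) = 0.02171 x 0.008690 = 0.0001887 mol.
From the balanced equation, 1 mol KIO3 reacts with 6 mol Na2S2O3, so n(Na2S2O3) = 0.0001887 x 6/1 = 0.001132 mol.
[Na2S2O3] = 0.001132 / 0.02287 L = 0.0495 M.

0.0495 M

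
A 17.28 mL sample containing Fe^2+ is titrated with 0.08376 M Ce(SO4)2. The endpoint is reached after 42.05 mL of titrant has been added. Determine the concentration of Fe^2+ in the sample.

n(Ce(SO4)2) = 0.08376 x 0.04205 = 0.003522 mol.
From the balanced equation, 1 mol Ce(SO4)2 reacts with 1 mol Fe^2+, so n(Fe^2+) = 0.003522 x 1/1 = 0.003522 mol.
[Fe^2+] = 0.003522 / 0.01728 L = 0.204 M.

0.204 M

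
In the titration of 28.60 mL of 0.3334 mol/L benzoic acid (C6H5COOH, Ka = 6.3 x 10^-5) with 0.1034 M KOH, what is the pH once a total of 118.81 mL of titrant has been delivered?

12.27

n(acid) = 0.3334 x 0.02860 = 0.009535 mol; n(KOH) added = 0.1034 x 0.1188 = 0.01228 mol.
Base is in excess by 0.01228 - 0.009535 = 0.002750 mol in a total volume of 0.1474 L.
[OH^-] = 0.002750/0.1474 = 0.01865 M, so pOH = 1.73 and pH = 14.00 - 1.73 = 12.27.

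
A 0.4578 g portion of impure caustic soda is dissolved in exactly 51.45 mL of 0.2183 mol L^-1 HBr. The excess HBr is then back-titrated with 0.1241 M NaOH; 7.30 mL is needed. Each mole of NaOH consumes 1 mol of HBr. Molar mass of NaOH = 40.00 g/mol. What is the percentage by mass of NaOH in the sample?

90.2%

Total n(HBr) added = 0.2183 x 0.05145 = 0.01123 mol.
n(NaOH) used = 0.1241 x 0.007300 = 0.0009059 mol, which equals the excess n(HBr).
So n(HBr) consumed by the sample = 0.01123 - 0.0009059 = 0.01033 mol.
n(NaOH) = 0.01033 / 1 = 0.01033 mol.
mass NaOH = 0.01033 x 40.00 = 0.4130 g, so %NaOH = 0.4130/0.4578 x 100 = 90.2%.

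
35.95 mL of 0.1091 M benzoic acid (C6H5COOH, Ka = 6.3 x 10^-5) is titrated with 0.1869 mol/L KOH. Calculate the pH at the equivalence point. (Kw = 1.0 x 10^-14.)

8.52

n(C6H5COOH) = 0.1091 x 0.03595 = 0.003922 mol; V(KOH) at equivalence = 0.003922/0.1869 = 0.02099 L.
At equivalence all the acid is converted to C6H5COO-; total volume = 0.03595 + 0.02099 = 0.05694 L, so [C6H5COO-] = 0.003922/0.05694 = 0.06889 M.
Kb = Kw/Ka = 1.0e-14 / 6.3 x 10^-5 = 1.59e-10.
[OH^-] = sqrt(Kb x [C6H5COO-]) = sqrt(1.59e-10 x 0.06889) = 3.31e-6 M.
pOH = 5.48, so pH = 14.00 - 5.48 = 8.52.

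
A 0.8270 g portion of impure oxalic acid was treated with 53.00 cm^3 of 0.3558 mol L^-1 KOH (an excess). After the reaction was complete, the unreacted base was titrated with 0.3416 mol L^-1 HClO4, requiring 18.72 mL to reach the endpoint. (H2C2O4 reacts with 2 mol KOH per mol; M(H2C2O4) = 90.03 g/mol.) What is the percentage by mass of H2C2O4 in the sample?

Total n(KOH) added = 0.3558 x 0.05300 = 0.01886 mol.
n(HClO4) used = 0.3416 x 0.01872 = 0.006395 mol, which equals the excess n(KOH).
So n(KOH) consumed by the sample = 0.01886 - 0.006395 = 0.01246 mol.
n(H2C2O4) = 0.01246 / 2 = 0.006231 mol.
mass H2C2O4 = 0.006231 x 90.03 = 0.5610 g, so %H2C2O4 = 0.5610/0.8270 x 100 = 67.8%.

67.8%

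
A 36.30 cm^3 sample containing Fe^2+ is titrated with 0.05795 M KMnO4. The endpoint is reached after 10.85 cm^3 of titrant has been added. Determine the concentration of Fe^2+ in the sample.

n(KMnO4) = 0.05795 x 0.01085 = 0.0006288 mol.
From the balanced equation, 1 mol KMnO4 reacts with 5 mol Fe^2+, so n(Fe^2+) = 0.0006288 x 5/1 = 0.003144 mol.
[Fe^2+] = 0.003144 / 0.03630 L = 0.0866 M.

0.0866 M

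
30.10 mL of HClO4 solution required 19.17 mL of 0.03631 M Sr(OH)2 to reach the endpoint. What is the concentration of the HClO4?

n(Sr(OH)2) delivered = 0.03631 x 0.01917 = 0.0006961 mol.
The reaction is 2 HClO4 + 1 Sr(OH)2, so n(HClO4) = 0.0006961 x 2/1 = 0.001392 mol.
[HClO4] = 0.001392 mol / 0.03010 L = 0.0463 M.

0.0463 M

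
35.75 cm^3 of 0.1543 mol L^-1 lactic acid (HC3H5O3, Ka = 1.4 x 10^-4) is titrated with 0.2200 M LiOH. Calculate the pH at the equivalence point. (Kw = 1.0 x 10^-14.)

n(HC3H5O3) = 0.1543 x 0.03575 = 0.005516 mol; V(LiOH) at equivalence = 0.005516/0.2200 = 0.02507 L.
At equivalence all the acid is converted to C3H5O3-; total volume = 0.03575 + 0.02507 = 0.06082 L, so [C3H5O3-] = 0.005516/0.06082 = 0.09069 M.
Kb = Kw/Ka = 1.0e-14 / 1.4 x 10^-4 = 7.14e-11.
[OH^-] = sqrt(Kb x [C3H5O3-]) = sqrt(7.14e-11 x 0.09069) = 2.55e-6 M.
pOH = 5.59, so pH = 14.00 - 5.59 = 8.41.

8.41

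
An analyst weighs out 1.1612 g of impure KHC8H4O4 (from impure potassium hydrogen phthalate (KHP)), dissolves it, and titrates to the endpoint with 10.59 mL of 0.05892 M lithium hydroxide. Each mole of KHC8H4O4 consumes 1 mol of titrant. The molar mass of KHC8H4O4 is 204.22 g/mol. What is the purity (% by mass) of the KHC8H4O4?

11.0%

n(LiOH) = 0.05892 x 0.01059 = 0.0006240 mol.
n(KHC8H4O4) = 0.0006240 / 1 = 0.0006240 mol.
mass of KHC8H4O4 = 0.0006240 x 204.22 = 0.1274 g.
% purity = 0.1274 / 1.1612 x 100 = 11.0%.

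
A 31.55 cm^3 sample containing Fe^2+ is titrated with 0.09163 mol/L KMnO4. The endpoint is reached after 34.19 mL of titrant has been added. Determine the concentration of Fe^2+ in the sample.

n(KMnO4) = 0.09163 x 0.03419 = 0.003133 mol.
From the balanced equation, 1 mol KMnO4 reacts with 5 mol Fe^2+, so n(Fe^2+) = 0.003133 x 5/1 = 0.01566 mol.
[Fe^2+] = 0.01566 / 0.03155 L = 0.496 M.

0.496 M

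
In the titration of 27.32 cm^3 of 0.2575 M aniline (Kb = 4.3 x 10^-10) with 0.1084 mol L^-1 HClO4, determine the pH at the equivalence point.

n(C6H5NH2) = 0.2575 x 0.02732 = 0.007035 mol; V(HClO4) at equivalence = 0.007035/0.1084 = 0.06490 L.
At equivalence the base is fully converted to C6H5NH3+; total volume = 0.09222 L, so [C6H5NH3+] = 0.007035/0.09222 = 0.07629 M.
Ka(C6H5NH3+) = Kw/Kb = 1.0e-14 / 4.3 x 10^-10 = 2.33e-5.
[H^+] = sqrt(Ka x [C6H5NH3+]) = sqrt(2.33e-5 x 0.07629) = 0.00133 M.
pH = -log(0.00133) = 2.88.

2.88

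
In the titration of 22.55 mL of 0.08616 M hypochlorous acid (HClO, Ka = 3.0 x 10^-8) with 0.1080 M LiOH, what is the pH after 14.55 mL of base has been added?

Initial n(HClO) = 0.08616 x 0.02255 = 0.001943 mol.
n(LiOH) added = 0.1080 x 0.01455 = 0.001571 mol, converting that many moles of HClO to ClO-.
Remaining n(HClO) = 0.0003715 mol; n(ClO-) = 0.001571 mol.
By Henderson-Hasselbalch, pH = pKa + log([A^-]/[HA]) = 7.52 + log(0.001571/0.0003715) = 7.52 + (+0.63) = 8.15.

8.15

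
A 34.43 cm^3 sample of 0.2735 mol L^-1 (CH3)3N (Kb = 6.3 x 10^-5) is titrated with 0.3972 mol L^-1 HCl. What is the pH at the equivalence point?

5.29

n((CH3)3N) = 0.2735 x 0.03443 = 0.009417 mol; V(HCl) at equivalence = 0.009417/0.3972 = 0.02371 L.
At equivalence the base is fully converted to (CH3)3NH+; total volume = 0.05814 L, so [(CH3)3NH+] = 0.009417/0.05814 = 0.1620 M.
Ka((CH3)3NH+) = Kw/Kb = 1.0e-14 / 6.3 x 10^-5 = 1.59e-10.
[H^+] = sqrt(Ka x [(CH3)3NH+]) = sqrt(1.59e-10 x 0.1620) = 5.07e-6 M.
pH = -log(5.07e-6) = 5.29.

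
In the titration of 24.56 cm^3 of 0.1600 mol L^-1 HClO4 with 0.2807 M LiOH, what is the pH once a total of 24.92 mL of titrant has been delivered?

12.79

n(acid) = 0.1600 x 0.02456 = 0.003930 mol; n(LiOH) added = 0.2807 x 0.02492 = 0.006995 mol.
Base is in excess by 0.006995 - 0.003930 = 0.003065 mol in a total volume of 0.04948 L.
[OH^-] = 0.003065/0.04948 = 0.06195 M, so pOH = 1.21 and pH = 14.00 - 1.21 = 12.79.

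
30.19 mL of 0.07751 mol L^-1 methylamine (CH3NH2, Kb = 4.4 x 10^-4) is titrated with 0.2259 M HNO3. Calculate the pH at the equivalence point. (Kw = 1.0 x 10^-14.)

5.94

n(CH3NH2) = 0.07751 x 0.03019 = 0.002340 mol; V(HNO3) at equivalence = 0.002340/0.2259 = 0.01036 L.
At equivalence the base is fully converted to CH3NH3+; total volume = 0.04055 L, so [CH3NH3+] = 0.002340/0.04055 = 0.05771 M.
Ka(CH3NH3+) = Kw/Kb = 1.0e-14 / 4.4 x 10^-4 = 2.27e-11.
[H^+] = sqrt(Ka x [CH3NH3+]) = sqrt(2.27e-11 x 0.05771) = 1.15e-6 M.
pH = -log(1.15e-6) = 5.94.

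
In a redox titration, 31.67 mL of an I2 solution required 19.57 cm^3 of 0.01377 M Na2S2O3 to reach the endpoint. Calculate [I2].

0.00425 M

n(Na2S2O3) = 0.01377 x 0.01957 = 0.0002695 mol.
From the balanced equation, 2 mol Na2S2O3 reacts with 1 mol I2, so n(I2) = 0.0002695 x 1/2 = 0.0001347 mol.
[I2] = 0.0001347 / 0.03167 L = 0.00425 M.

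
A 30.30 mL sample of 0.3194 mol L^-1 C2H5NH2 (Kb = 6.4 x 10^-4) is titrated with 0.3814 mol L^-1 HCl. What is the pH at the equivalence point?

5.78

n(C2H5NH2) = 0.3194 x 0.03030 = 0.009678 mol; V(HCl) at equivalence = 0.009678/0.3814 = 0.02537 L.
At equivalence the base is fully converted to C2H5NH3+; total volume = 0.05567 L, so [C2H5NH3+] = 0.009678/0.05567 = 0.1738 M.
Ka(C2H5NH3+) = Kw/Kb = 1.0e-14 / 6.4 x 10^-4 = 1.56e-11.
[H^+] = sqrt(Ka x [C2H5NH3+]) = sqrt(1.56e-11 x 0.1738) = 1.65e-6 M.
pH = -log(1.65e-6) = 5.78.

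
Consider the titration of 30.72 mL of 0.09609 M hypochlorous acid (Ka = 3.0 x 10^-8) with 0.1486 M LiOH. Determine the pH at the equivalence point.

10.14

n(HClO) = 0.09609 x 0.03072 = 0.002952 mol; V(LiOH) at equivalence = 0.002952/0.1486 = 0.01986 L.
At equivalence all the acid is converted to ClO-; total volume = 0.03072 + 0.01986 = 0.05058 L, so [ClO-] = 0.002952/0.05058 = 0.05836 M.
Kb = Kw/Ka = 1.0e-14 / 3.0 x 10^-8 = 3.33e-7.
[OH^-] = sqrt(Kb x [ClO-]) = sqrt(3.33e-7 x 0.05836) = 0.000139 M.
pOH = 3.86, so pH = 14.00 - 3.86 = 10.14.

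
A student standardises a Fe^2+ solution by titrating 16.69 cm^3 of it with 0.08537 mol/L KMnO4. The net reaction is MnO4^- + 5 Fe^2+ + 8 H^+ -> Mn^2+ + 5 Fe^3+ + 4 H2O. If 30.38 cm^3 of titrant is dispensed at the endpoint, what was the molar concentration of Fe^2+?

0.777 M

n(KMnO4) = 0.08537 x 0.03038 = 0.002594 mol.
From the balanced equation, 1 mol KMnO4 reacts with 5 mol Fe^2+, so n(Fe^2+) = 0.002594 x 5/1 = 0.01297 mol.
[Fe^2+] = 0.01297 / 0.01669 L = 0.777 M.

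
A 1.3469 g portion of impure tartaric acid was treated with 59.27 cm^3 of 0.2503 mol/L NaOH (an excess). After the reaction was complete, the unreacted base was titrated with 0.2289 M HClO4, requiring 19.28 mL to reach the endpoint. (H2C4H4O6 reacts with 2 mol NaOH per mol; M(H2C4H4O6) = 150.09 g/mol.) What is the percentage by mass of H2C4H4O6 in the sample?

58.1%

Total n(NaOH) added = 0.2503 x 0.05927 = 0.01484 mol.
n(HClO4) used = 0.2289 x 0.01928 = 0.004413 mol, which equals the excess n(NaOH).
So n(NaOH) consumed by the sample = 0.01484 - 0.004413 = 0.01042 mol.
n(H2C4H4O6) = 0.01042 / 2 = 0.005211 mol.
mass H2C4H4O6 = 0.005211 x 150.09 = 0.7821 g, so %H2C4H4O6 = 0.7821/1.3469 x 100 = 58.1%.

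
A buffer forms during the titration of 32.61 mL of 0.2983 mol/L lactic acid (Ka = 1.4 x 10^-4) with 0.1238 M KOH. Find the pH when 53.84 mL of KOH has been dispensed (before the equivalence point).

Initial n(HC3H5O3) = 0.2983 x 0.03261 = 0.009728 mol.
n(KOH) added = 0.1238 x 0.05384 = 0.006665 mol, converting that many moles of HC3H5O3 to C3H5O3-.
Remaining n(HC3H5O3) = 0.003062 mol; n(C3H5O3-) = 0.006665 mol.
By Henderson-Hasselbalch, pH = pKa + log([A^-]/[HA]) = 3.85 + log(0.006665/0.003062) = 3.85 + (+0.34) = 4.19.

4.19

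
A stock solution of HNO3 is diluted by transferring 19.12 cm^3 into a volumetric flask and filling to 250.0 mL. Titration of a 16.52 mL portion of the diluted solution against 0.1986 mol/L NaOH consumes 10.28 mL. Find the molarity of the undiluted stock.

n(NaOH) = 0.1986 x 0.01028 = 0.002042 mol.
n(HNO3) in the aliquot = 0.002042 mol.
[diluted HNO3] = 0.002042 / 0.01652 = 0.1236 M.
Dilution factor = 250.0/19.12 = 13.08, so [stock] = 0.1236 x 13.08 = 1.62 M.

1.62 M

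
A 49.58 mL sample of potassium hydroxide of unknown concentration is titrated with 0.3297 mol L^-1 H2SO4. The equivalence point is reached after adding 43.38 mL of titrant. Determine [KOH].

n(H2SO4) delivered = 0.3297 x 0.04338 = 0.01430 mol.
The reaction is 2 KOH + 1 H2SO4, so n(KOH) = 0.01430 x 2/1 = 0.02860 mol.
[KOH] = 0.02860 mol / 0.04958 L = 0.577 M.

0.577 M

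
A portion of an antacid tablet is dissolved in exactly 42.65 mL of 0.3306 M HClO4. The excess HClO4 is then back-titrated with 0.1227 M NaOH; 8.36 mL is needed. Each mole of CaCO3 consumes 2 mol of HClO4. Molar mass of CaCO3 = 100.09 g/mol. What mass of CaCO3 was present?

0.654 g

Total n(HClO4) added = 0.3306 x 0.04265 = 0.01410 mol.
n(NaOH) used = 0.1227 x 0.008360 = 0.001026 mol, which equals the excess n(HClO4).
So n(HClO4) consumed by the sample = 0.01410 - 0.001026 = 0.01307 mol.
n(CaCO3) = 0.01307 / 2 = 0.006537 mol.
mass = 0.006537 mol x 100.09 g/mol = 0.654 g.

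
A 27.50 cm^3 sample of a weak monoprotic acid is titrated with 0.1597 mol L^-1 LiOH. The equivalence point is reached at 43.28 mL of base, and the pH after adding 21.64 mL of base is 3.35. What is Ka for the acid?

4.5 x 10^-4

21.64 mL is half of the equivalence volume, so this is the half-equivalence point where [HA] = [A^-].
At half-equivalence pH = pKa, so pKa = 3.35.
Ka = 10^(-3.35) = 4.5 x 10^-4.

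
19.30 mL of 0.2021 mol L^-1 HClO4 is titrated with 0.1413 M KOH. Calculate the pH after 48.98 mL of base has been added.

n(acid) = 0.2021 x 0.01930 = 0.003901 mol; n(KOH) added = 0.1413 x 0.04898 = 0.006921 mol.
Base is in excess by 0.006921 - 0.003901 = 0.003020 mol in a total volume of 0.06828 L.
[OH^-] = 0.003020/0.06828 = 0.04423 M, so pOH = 1.35 and pH = 14.00 - 1.35 = 12.65.

12.65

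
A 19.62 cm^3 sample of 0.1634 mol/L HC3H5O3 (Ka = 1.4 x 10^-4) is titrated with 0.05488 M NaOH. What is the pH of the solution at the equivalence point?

n(HC3H5O3) = 0.1634 x 0.01962 = 0.003206 mol; V(NaOH) at equivalence = 0.003206/0.05488 = 0.05842 L.
At equivalence all the acid is converted to C3H5O3-; total volume = 0.01962 + 0.05842 = 0.07804 L, so [C3H5O3-] = 0.003206/0.07804 = 0.04108 M.
Kb = Kw/Ka = 1.0e-14 / 1.4 x 10^-4 = 7.14e-11.
[OH^-] = sqrt(Kb x [C3H5O3-]) = sqrt(7.14e-11 x 0.04108) = 1.71e-6 M.
pOH = 5.77, so pH = 14.00 - 5.77 = 8.23.

8.23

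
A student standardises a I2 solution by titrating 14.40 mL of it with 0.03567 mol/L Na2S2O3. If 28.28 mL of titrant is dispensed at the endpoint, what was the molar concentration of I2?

0.0350 M

n(Na2S2O3) = 0.03567 x 0.02828 = 0.001009 mol.
From the balanced equation, 2 mol Na2S2O3 reacts with 1 mol I2, so n(I2) = 0.001009 x 1/2 = 0.0005044 mol.
[I2] = 0.0005044 / 0.01440 L = 0.0350 M.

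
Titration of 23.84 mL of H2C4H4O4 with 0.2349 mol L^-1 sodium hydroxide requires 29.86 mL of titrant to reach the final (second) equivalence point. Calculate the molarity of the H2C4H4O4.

0.147 M

n(NaOH) = 0.2349 x 0.02986 = 0.007014 mol.
At the final (second) equivalence point, 2 mol OH^- react per mol H2C4H4O4, so n(H2C4H4O4) = 0.007014 / 2 = 0.003507 mol.
[H2C4H4O4] = 0.003507 / 0.02384 L = 0.147 M.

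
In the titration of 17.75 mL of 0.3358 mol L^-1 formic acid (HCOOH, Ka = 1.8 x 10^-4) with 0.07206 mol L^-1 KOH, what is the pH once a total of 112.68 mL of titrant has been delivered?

12.22

n(acid) = 0.3358 x 0.01775 = 0.005960 mol; n(KOH) added = 0.07206 x 0.1127 = 0.008120 mol.
Base is in excess by 0.008120 - 0.005960 = 0.002159 mol in a total volume of 0.1304 L.
[OH^-] = 0.002159/0.1304 = 0.01656 M, so pOH = 1.78 and pH = 14.00 - 1.78 = 12.22.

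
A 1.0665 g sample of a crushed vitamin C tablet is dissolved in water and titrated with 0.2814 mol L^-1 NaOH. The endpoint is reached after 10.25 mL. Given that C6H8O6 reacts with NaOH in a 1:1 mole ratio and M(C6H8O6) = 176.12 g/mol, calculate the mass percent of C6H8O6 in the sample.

47.6%

n(NaOH) = 0.2814 x 0.01025 = 0.002884 mol.
n(C6H8O6) = 0.002884 / 1 = 0.002884 mol.
mass of C6H8O6 = 0.002884 x 176.12 = 0.5080 g.
% purity = 0.5080 / 1.0665 x 100 = 47.6%.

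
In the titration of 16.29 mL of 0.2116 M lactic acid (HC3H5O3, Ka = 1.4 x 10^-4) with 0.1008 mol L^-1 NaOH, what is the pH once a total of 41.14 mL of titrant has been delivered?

12.09

n(acid) = 0.2116 x 0.01629 = 0.003447 mol; n(NaOH) added = 0.1008 x 0.04114 = 0.004147 mol.
Base is in excess by 0.004147 - 0.003447 = 0.0006999 mol in a total volume of 0.05743 L.
[OH^-] = 0.0006999/0.05743 = 0.01219 M, so pOH = 1.91 and pH = 14.00 - 1.91 = 12.09.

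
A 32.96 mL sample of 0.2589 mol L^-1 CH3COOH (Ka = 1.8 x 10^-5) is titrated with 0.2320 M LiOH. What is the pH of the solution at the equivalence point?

n(CH3COOH) = 0.2589 x 0.03296 = 0.008533 mol; V(LiOH) at equivalence = 0.008533/0.2320 = 0.03678 L.
At equivalence all the acid is converted to CH3COO-; total volume = 0.03296 + 0.03678 = 0.06974 L, so [CH3COO-] = 0.008533/0.06974 = 0.1224 M.
Kb = Kw/Ka = 1.0e-14 / 1.8 x 10^-5 = 5.56e-10.
[OH^-] = sqrt(Kb x [CH3COO-]) = sqrt(5.56e-10 x 0.1224) = 8.24e-6 M.
pOH = 5.08, so pH = 14.00 - 5.08 = 8.92.

8.92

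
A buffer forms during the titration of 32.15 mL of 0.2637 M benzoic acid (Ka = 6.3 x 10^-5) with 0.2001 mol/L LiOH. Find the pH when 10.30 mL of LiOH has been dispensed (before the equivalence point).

Initial n(C6H5COOH) = 0.2637 x 0.03215 = 0.008478 mol.
n(LiOH) added = 0.2001 x 0.01030 = 0.002061 mol, converting that many moles of C6H5COOH to C6H5COO-.
Remaining n(C6H5COOH) = 0.006417 mol; n(C6H5COO-) = 0.002061 mol.
By Henderson-Hasselbalch, pH = pKa + log([A^-]/[HA]) = 4.20 + log(0.002061/0.006417) = 4.20 + (-0.49) = 3.71.

3.71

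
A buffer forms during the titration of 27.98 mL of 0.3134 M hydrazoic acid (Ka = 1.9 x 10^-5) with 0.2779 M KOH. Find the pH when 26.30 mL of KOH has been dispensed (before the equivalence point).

Initial n(HN3) = 0.3134 x 0.02798 = 0.008769 mol.
n(KOH) added = 0.2779 x 0.02630 = 0.007309 mol, converting that many moles of HN3 to N3-.
Remaining n(HN3) = 0.001460 mol; n(N3-) = 0.007309 mol.
By Henderson-Hasselbalch, pH = pKa + log([A^-]/[HA]) = 4.72 + log(0.007309/0.001460) = 4.72 + (+0.70) = 5.42.

5.42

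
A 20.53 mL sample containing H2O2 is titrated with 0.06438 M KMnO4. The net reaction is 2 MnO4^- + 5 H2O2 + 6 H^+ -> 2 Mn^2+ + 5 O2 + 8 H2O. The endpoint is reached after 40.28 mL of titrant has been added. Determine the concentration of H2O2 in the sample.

0.316 M

n(KMnO4) = 0.06438 x 0.04028 = 0.002593 mol.
From the balanced equation, 2 mol KMnO4 reacts with 5 mol H2O2, so n(H2O2) = 0.002593 x 5/2 = 0.006483 mol.
[H2O2] = 0.006483 / 0.02053 L = 0.316 M.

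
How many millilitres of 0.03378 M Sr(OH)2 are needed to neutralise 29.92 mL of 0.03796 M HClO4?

n(HClO4) = 0.03796 mol/L x 0.02992 L = 0.001136 mol.
The neutralisation is 2 HClO4 : 1 Sr(OH)2, so n(Sr(OH)2) = 0.001136 x 1/2 = 0.0005679 mol.
V(Sr(OH)2) = 0.0005679 / 0.03378 = 0.01681 L = 16.8 mL.

16.8 mL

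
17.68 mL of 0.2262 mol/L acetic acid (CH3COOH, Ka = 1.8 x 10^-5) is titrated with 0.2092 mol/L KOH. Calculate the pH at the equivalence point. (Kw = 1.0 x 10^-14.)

n(CH3COOH) = 0.2262 x 0.01768 = 0.003999 mol; V(KOH) at equivalence = 0.003999/0.2092 = 0.01912 L.
At equivalence all the acid is converted to CH3COO-; total volume = 0.01768 + 0.01912 = 0.03680 L, so [CH3COO-] = 0.003999/0.03680 = 0.1087 M.
Kb = Kw/Ka = 1.0e-14 / 1.8 x 10^-5 = 5.56e-10.
[OH^-] = sqrt(Kb x [CH3COO-]) = sqrt(5.56e-10 x 0.1087) = 7.77e-6 M.
pOH = 5.11, so pH = 14.00 - 5.11 = 8.89.

8.89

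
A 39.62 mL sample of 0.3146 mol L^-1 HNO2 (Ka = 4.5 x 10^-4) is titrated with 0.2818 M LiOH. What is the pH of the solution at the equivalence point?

8.26

n(HNO2) = 0.3146 x 0.03962 = 0.01246 mol; V(LiOH) at equivalence = 0.01246/0.2818 = 0.04423 L.
At equivalence all the acid is converted to NO2-; total volume = 0.03962 + 0.04423 = 0.08385 L, so [NO2-] = 0.01246/0.08385 = 0.1486 M.
Kb = Kw/Ka = 1.0e-14 / 4.5 x 10^-4 = 2.22e-11.
[OH^-] = sqrt(Kb x [NO2-]) = sqrt(2.22e-11 x 0.1486) = 1.82e-6 M.
pOH = 5.74, so pH = 14.00 - 5.74 = 8.26.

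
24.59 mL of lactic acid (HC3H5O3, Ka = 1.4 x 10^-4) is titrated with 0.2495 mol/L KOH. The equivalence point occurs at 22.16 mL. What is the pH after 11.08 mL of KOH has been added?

3.85

11.08 mL is exactly half the equivalence volume (22.16/2), i.e. the half-equivalence point.
There, n(HA) = n(A^-), so pH = pKa = -log(1.4 x 10^-4) = 3.85.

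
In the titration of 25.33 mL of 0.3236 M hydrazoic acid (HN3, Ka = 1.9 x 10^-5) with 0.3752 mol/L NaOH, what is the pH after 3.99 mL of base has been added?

Initial n(HN3) = 0.3236 x 0.02533 = 0.008197 mol.
n(NaOH) added = 0.3752 x 0.003990 = 0.001497 mol, converting that many moles of HN3 to N3-.
Remaining n(HN3) = 0.006700 mol; n(N3-) = 0.001497 mol.
By Henderson-Hasselbalch, pH = pKa + log([A^-]/[HA]) = 4.72 + log(0.001497/0.006700) = 4.72 + (-0.65) = 4.07.

4.07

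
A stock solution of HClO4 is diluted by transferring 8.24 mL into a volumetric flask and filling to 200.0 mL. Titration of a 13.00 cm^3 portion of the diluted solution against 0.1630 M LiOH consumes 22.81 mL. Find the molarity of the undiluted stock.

6.94 M

n(LiOH) = 0.1630 x 0.02281 = 0.003718 mol.
n(HClO4) in the aliquot = 0.003718 mol.
[diluted HClO4] = 0.003718 / 0.01300 = 0.2860 M.
Dilution factor = 200.0/8.240 = 24.27, so [stock] = 0.2860 x 24.27 = 6.94 M.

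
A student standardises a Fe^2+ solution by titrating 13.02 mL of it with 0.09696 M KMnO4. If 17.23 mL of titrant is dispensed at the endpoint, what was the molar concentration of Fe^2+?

0.642 M

n(KMnO4) = 0.09696 x 0.01723 = 0.001671 mol.
From the balanced equation, 1 mol KMnO4 reacts with 5 mol Fe^2+, so n(Fe^2+) = 0.001671 x 5/1 = 0.008353 mol.
[Fe^2+] = 0.008353 / 0.01302 L = 0.642 M.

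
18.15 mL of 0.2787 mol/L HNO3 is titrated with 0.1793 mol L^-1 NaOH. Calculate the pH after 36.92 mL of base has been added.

n(acid) = 0.2787 x 0.01815 = 0.005058 mol; n(NaOH) added = 0.1793 x 0.03692 = 0.006620 mol.
Base is in excess by 0.006620 - 0.005058 = 0.001561 mol in a total volume of 0.05507 L.
[OH^-] = 0.001561/0.05507 = 0.02835 M, so pOH = 1.55 and pH = 14.00 - 1.55 = 12.45.

12.45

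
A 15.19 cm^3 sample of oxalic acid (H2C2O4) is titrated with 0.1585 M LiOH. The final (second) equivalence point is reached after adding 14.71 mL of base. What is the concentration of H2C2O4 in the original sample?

0.0767 M

n(LiOH) = 0.1585 x 0.01471 = 0.002332 mol.
At the final (second) equivalence point, 2 mol OH^- react per mol H2C2O4, so n(H2C2O4) = 0.002332 / 2 = 0.001166 mol.
[H2C2O4] = 0.001166 / 0.01519 L = 0.0767 M.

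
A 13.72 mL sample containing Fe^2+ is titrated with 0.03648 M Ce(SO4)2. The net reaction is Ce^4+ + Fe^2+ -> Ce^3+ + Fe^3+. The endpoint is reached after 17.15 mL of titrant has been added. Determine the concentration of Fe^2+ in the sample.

0.0456 M

n(Ce(SO4)2) = 0.03648 x 0.01715 = 0.0006256 mol.
From the balanced equation, 1 mol Ce(SO4)2 reacts with 1 mol Fe^2+, so n(Fe^2+) = 0.0006256 x 1/1 = 0.0006256 mol.
[Fe^2+] = 0.0006256 / 0.01372 L = 0.0456 M.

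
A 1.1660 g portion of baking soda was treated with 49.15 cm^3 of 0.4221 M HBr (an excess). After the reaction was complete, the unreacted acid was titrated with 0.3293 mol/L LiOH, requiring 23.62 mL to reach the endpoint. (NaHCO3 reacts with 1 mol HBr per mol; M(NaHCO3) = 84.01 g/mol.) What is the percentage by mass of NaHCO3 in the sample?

93.4%

Total n(HBr) added = 0.4221 x 0.04915 = 0.02075 mol.
n(LiOH) used = 0.3293 x 0.02362 = 0.007778 mol, which equals the excess n(HBr).
So n(HBr) consumed by the sample = 0.02075 - 0.007778 = 0.01297 mol.
n(NaHCO3) = 0.01297 / 1 = 0.01297 mol.
mass NaHCO3 = 0.01297 x 84.01 = 1.089 g, so %NaHCO3 = 1.089/1.1660 x 100 = 93.4%.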